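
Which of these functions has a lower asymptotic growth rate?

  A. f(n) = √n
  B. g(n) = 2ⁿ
A

f(n) = √n is O(√n), while g(n) = 2ⁿ is O(2ⁿ).
Since O(√n) grows slower than O(2ⁿ), f(n) is dominated.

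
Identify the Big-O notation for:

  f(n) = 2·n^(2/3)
O(n^(2/3))

The dominant term in 2·n^(2/3) is 2·n^(2/3), which is Θ(n^(2/3)).
Constants are absorbed, so the tightest bound is O(n^(2/3)).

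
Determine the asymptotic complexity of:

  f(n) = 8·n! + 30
O(n!)

The dominant term in 8·n! + 30 is 8·n!, which is Θ(n!).
Lower-order terms (30) are asymptotically negligible.
Constants are absorbed, so the tightest bound is O(n!).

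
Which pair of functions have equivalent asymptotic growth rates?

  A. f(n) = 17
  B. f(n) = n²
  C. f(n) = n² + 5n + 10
B and C

Examining each function:
  A. 17 is O(1)
  B. n² is O(n²)
  C. n² + 5n + 10 is O(n²)

Functions B and C both have the same complexity class.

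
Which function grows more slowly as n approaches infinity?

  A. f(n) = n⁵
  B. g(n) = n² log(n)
B

f(n) = n⁵ is O(n⁵), while g(n) = n² log(n) is O(n² log n).
Since O(n² log n) grows slower than O(n⁵), g(n) is dominated.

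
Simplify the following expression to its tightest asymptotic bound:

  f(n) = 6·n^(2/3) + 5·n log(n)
Θ(n log n)

Order the terms by growth rate: 6·n^(2/3) ≺ 5·n log(n).
The fastest-growing term 5·n log(n) dominates as n → ∞; dropping its constant factor gives Θ(n log n).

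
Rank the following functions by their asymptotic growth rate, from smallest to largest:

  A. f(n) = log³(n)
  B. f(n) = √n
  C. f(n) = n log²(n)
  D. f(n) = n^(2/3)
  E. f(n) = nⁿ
A < B < D < C < E

Comparing growth rates:
A = log³(n) is O(log³ n)
B = √n is O(√n)
D = n^(2/3) is O(n^(2/3))
C = n log²(n) is O(n log² n)
E = nⁿ is O(nⁿ)

Therefore, the order from slowest to fastest is: A < B < D < C < E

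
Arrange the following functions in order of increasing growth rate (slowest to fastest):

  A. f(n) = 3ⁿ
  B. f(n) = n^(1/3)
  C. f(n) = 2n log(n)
B < C < A

Comparing growth rates:
B = n^(1/3) is O(n^(1/3))
C = 2n log(n) is O(n log n)
A = 3ⁿ is O(3ⁿ)

Therefore, the order from slowest to fastest is: B < C < A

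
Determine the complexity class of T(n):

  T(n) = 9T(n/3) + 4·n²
Θ(n² log n)

Master Theorem: a = 9, b = 3, f(n) = 4·n².
Compute the critical exponent d = log₃(9) = 2.
Compare f(n) = Θ(n²) against n^d:
  k = 2 = d, so f(n) = Θ(n^d) — Case 2.
  Work is balanced across levels: T(n) = Θ(n^d log n) = Θ(n² log n).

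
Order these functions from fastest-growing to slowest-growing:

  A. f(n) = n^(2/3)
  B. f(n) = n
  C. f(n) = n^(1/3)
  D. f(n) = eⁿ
D > B > A > C

Comparing growth rates:
D = eⁿ is O(eⁿ)
B = n is O(n)
A = n^(2/3) is O(n^(2/3))
C = n^(1/3) is O(n^(1/3))

Therefore, the order from fastest to slowest is: D > B > A > C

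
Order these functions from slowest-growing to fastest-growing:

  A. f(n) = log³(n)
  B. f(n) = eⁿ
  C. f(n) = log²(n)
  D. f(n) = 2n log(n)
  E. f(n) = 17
E < C < A < D < B

Comparing growth rates:
E = 17 is O(1)
C = log²(n) is O(log² n)
A = log³(n) is O(log³ n)
D = 2n log(n) is O(n log n)
B = eⁿ is O(eⁿ)

Therefore, the order from slowest to fastest is: E < C < A < D < B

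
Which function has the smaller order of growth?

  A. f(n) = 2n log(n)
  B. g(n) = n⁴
A

f(n) = 2n log(n) is O(n log n), while g(n) = n⁴ is O(n⁴).
Since O(n log n) grows slower than O(n⁴), f(n) is dominated.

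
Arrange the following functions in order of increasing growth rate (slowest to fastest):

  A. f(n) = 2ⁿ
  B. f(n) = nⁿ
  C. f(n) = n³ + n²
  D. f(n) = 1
D < C < A < B

Comparing growth rates:
D = 1 is O(1)
C = n³ + n² is O(n³)
A = 2ⁿ is O(2ⁿ)
B = nⁿ is O(nⁿ)

Therefore, the order from slowest to fastest is: D < C < A < B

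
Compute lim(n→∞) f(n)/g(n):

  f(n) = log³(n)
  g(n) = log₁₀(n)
∞

Since log³(n) (O(log³ n)) grows faster than log₁₀(n) (O(log n)),
the ratio f(n)/g(n) → ∞ as n → ∞.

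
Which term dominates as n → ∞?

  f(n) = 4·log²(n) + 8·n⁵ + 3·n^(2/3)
8·n⁵

Looking at each term:
  - 4·log²(n) is O(log² n)
  - 8·n⁵ is O(n⁵)
  - 3·n^(2/3) is O(n^(2/3))

The term 8·n⁵ (O(n⁵)) grows fastest and dominates all others.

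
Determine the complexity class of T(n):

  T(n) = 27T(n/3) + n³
Θ(n³ log n)

Master Theorem: a = 27, b = 3, f(n) = n³.
Compute the critical exponent d = log₃(27) = 3.
Compare f(n) = Θ(n³) against n^d:
  k = 3 = d, so f(n) = Θ(n^d) — Case 2.
  Work is balanced across levels: T(n) = Θ(n^d log n) = Θ(n³ log n).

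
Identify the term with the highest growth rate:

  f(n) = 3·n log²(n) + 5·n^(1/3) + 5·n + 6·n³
6·n³

Looking at each term:
  - 3·n log²(n) is O(n log² n)
  - 5·n^(1/3) is O(n^(1/3))
  - 5·n is O(n)
  - 6·n³ is O(n³)

The term 6·n³ (O(n³)) grows fastest and dominates all others.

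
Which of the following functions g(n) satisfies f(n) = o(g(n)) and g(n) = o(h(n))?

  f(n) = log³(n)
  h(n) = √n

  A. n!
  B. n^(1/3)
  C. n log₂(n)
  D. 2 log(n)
B

We need g(n) with log³(n) = o(g(n)) and g(n) = o(√n), i.e. O(log³ n) ≺ g ≺ O(√n).
Check each option:
  A. n! — O(n!) does not grow strictly slower than h(n)
  B. n^(1/3) — O(n^(1/3)) is strictly between O(log³ n) and O(√n) ✓
  C. n log₂(n) — O(n log n) does not grow strictly slower than h(n)
  D. 2 log(n) — O(log n) does not grow strictly faster than f(n)

Only option B (n^(1/3)) lies strictly between.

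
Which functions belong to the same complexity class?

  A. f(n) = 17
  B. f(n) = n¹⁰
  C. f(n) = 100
A and C

Examining each function:
  A. 17 is O(1)
  B. n¹⁰ is O(n¹⁰)
  C. 100 is O(1)

Functions A and C both have the same complexity class.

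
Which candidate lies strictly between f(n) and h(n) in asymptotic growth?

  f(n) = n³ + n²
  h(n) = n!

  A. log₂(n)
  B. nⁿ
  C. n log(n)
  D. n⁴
D

We need g(n) with n³ + n² = o(g(n)) and g(n) = o(n!), i.e. O(n³) ≺ g ≺ O(n!).
Check each option:
  A. log₂(n) — O(log n) does not grow strictly faster than f(n)
  B. nⁿ — O(nⁿ) does not grow strictly slower than h(n)
  C. n log(n) — O(n log n) does not grow strictly faster than f(n)
  D. n⁴ — O(n⁴) is strictly between O(n³) and O(n!) ✓

Only option D (n⁴) lies strictly between.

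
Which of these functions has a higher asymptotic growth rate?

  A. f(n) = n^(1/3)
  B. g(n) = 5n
B

f(n) = n^(1/3) is O(n^(1/3)), while g(n) = 5n is O(n).
Since O(n) grows faster than O(n^(1/3)), g(n) dominates.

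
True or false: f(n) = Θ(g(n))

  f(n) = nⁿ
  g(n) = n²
False

f(n) = nⁿ is O(nⁿ), and g(n) = n² is O(n²).
Since they have different growth rates, f(n) = Θ(g(n)) is false.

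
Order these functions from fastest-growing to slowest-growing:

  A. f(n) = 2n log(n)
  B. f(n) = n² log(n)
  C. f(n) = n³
C > B > A

Comparing growth rates:
C = n³ is O(n³)
B = n² log(n) is O(n² log n)
A = 2n log(n) is O(n log n)

Therefore, the order from fastest to slowest is: C > B > A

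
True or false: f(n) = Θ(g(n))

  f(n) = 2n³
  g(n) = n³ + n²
True

f(n) = 2n³ and g(n) = n³ + n² are both O(n³).
Since they have the same asymptotic growth rate, f(n) = Θ(g(n)) is true.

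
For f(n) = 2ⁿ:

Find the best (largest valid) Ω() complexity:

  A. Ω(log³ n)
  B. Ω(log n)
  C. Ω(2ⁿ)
C

f(n) = 2ⁿ is Ω(2ⁿ).
All listed options are valid Big-Ω bounds (lower bounds),
but Ω(2ⁿ) is the tightest (largest valid bound).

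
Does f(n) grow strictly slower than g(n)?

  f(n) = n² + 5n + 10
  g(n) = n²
False

f(n) = n² + 5n + 10 is O(n²), and g(n) = n² is O(n²).
Since they have the same growth rate, f(n) = o(g(n)) is false.
(f = o(g) requires f to grow strictly slower, not equal.)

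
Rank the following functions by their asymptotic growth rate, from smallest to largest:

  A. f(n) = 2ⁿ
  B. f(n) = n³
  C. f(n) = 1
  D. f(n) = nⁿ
C < B < A < D

Comparing growth rates:
C = 1 is O(1)
B = n³ is O(n³)
A = 2ⁿ is O(2ⁿ)
D = nⁿ is O(nⁿ)

Therefore, the order from slowest to fastest is: C < B < A < D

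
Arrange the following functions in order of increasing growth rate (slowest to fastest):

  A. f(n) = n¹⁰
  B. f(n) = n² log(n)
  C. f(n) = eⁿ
B < A < C

Comparing growth rates:
B = n² log(n) is O(n² log n)
A = n¹⁰ is O(n¹⁰)
C = eⁿ is O(eⁿ)

Therefore, the order from slowest to fastest is: B < A < C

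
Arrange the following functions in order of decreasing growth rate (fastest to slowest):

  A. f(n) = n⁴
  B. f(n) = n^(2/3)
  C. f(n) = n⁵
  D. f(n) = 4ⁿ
D > C > A > B

Comparing growth rates:
D = 4ⁿ is O(4ⁿ)
C = n⁵ is O(n⁵)
A = n⁴ is O(n⁴)
B = n^(2/3) is O(n^(2/3))

Therefore, the order from fastest to slowest is: D > C > A > B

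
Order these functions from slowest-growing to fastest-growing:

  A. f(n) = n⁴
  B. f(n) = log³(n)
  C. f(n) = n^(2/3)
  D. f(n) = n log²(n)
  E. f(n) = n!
B < C < D < A < E

Comparing growth rates:
B = log³(n) is O(log³ n)
C = n^(2/3) is O(n^(2/3))
D = n log²(n) is O(n log² n)
A = n⁴ is O(n⁴)
E = n! is O(n!)

Therefore, the order from slowest to fastest is: B < C < D < A < E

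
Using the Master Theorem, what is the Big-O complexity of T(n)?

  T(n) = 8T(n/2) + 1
Θ(n³)

Master Theorem: a = 8, b = 2, f(n) = 1.
Compute the critical exponent d = log₂(8) = 3.
Compare f(n) = Θ(1) against n^d:
  k = 0 < d = 3, so f(n) = O(n^(d-ε)) — Case 1.
  The recursion cost dominates: T(n) = Θ(n^d) = Θ(n³).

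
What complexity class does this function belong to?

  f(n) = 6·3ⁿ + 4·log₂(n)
O(3ⁿ)

The dominant term in 6·3ⁿ + 4·log₂(n) is 6·3ⁿ, which is Θ(3ⁿ).
Lower-order terms (4·log₂(n)) are asymptotically negligible.
Constants are absorbed, so the tightest bound is O(3ⁿ).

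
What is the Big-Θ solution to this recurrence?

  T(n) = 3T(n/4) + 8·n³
Θ(n³)

Master Theorem: a = 3, b = 4, f(n) = 8·n³.
Compute the critical exponent d = log₄(3) = 0.792.
Compare f(n) = Θ(n³) against n^d:
  k = 3 > d = 0.792, so f(n) = Ω(n^(d+ε)) — Case 3.
  Regularity: a·(n/b)^3/n^3 = a/b^3 = 3/64 < 1 ✓.
  The top-level work dominates: T(n) = Θ(f(n)) = Θ(n³).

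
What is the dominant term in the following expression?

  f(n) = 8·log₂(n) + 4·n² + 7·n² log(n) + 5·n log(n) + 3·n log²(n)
7·n² log(n)

Looking at each term:
  - 8·log₂(n) is O(log n)
  - 4·n² is O(n²)
  - 7·n² log(n) is O(n² log n)
  - 5·n log(n) is O(n log n)
  - 3·n log²(n) is O(n log² n)

The term 7·n² log(n) (O(n² log n)) grows fastest and dominates all others.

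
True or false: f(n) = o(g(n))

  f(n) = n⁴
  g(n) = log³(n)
False

f(n) = n⁴ is O(n⁴), and g(n) = log³(n) is O(log³ n).
Since O(n⁴) grows faster than or equal to O(log³ n), f(n) = o(g(n)) is false.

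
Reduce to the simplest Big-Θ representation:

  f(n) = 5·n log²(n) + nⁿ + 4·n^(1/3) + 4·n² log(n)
Θ(nⁿ)

Order the terms by growth rate: 4·n^(1/3) ≺ 5·n log²(n) ≺ 4·n² log(n) ≺ nⁿ.
The fastest-growing term nⁿ dominates as n → ∞; dropping its constant factor gives Θ(nⁿ).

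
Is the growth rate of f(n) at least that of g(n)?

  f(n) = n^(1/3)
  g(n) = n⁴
False

f(n) = n^(1/3) is O(n^(1/3)), and g(n) = n⁴ is O(n⁴).
Since O(n^(1/3)) grows slower than O(n⁴), f(n) = Ω(g(n)) is false.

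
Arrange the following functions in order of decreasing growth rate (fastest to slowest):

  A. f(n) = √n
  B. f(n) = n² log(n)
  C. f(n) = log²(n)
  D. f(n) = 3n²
B > D > A > C

Comparing growth rates:
B = n² log(n) is O(n² log n)
D = 3n² is O(n²)
A = √n is O(√n)
C = log²(n) is O(log² n)

Therefore, the order from fastest to slowest is: B > D > A > C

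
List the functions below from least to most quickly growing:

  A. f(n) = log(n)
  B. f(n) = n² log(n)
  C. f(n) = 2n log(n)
A < C < B

Comparing growth rates:
A = log(n) is O(log n)
C = 2n log(n) is O(n log n)
B = n² log(n) is O(n² log n)

Therefore, the order from slowest to fastest is: A < C < B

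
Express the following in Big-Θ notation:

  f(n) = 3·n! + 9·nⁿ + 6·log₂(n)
Θ(nⁿ)

Order the terms by growth rate: 6·log₂(n) ≺ 3·n! ≺ 9·nⁿ.
The fastest-growing term 9·nⁿ dominates as n → ∞; dropping its constant factor gives Θ(nⁿ).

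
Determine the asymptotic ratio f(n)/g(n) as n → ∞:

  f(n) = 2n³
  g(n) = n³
2

Since 2n³ and n³ have the same growth rate (O(n³)),
the ratio converges to a constant: 2.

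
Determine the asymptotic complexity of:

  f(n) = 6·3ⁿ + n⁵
O(3ⁿ)

The dominant term in 6·3ⁿ + n⁵ is 6·3ⁿ, which is Θ(3ⁿ).
Lower-order terms (n⁵) are asymptotically negligible.
Constants are absorbed, so the tightest bound is O(3ⁿ).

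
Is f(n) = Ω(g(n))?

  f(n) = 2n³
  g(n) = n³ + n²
True

f(n) = 2n³ and g(n) = n³ + n² are both O(n³).
Big-Ω permits equal growth rates (f ≥ c·g for some c > 0), so f(n) = Ω(g(n)) is true.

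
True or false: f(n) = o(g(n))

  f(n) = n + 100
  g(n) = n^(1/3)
False

f(n) = n + 100 is O(n), and g(n) = n^(1/3) is O(n^(1/3)).
Since O(n) grows faster than or equal to O(n^(1/3)), f(n) = o(g(n)) is false.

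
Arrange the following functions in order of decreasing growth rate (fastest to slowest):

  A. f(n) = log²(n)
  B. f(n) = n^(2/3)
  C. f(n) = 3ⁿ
C > B > A

Comparing growth rates:
C = 3ⁿ is O(3ⁿ)
B = n^(2/3) is O(n^(2/3))
A = log²(n) is O(log² n)

Therefore, the order from fastest to slowest is: C > B > A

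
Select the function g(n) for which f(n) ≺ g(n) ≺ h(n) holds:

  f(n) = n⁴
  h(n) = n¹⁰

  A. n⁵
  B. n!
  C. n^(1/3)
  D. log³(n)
A

We need g(n) with n⁴ = o(g(n)) and g(n) = o(n¹⁰), i.e. O(n⁴) ≺ g ≺ O(n¹⁰).
Check each option:
  A. n⁵ — O(n⁵) is strictly between O(n⁴) and O(n¹⁰) ✓
  B. n! — O(n!) does not grow strictly slower than h(n)
  C. n^(1/3) — O(n^(1/3)) does not grow strictly faster than f(n)
  D. log³(n) — O(log³ n) does not grow strictly faster than f(n)

Only option A (n⁵) lies strictly between.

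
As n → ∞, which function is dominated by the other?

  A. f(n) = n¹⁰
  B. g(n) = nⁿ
A

f(n) = n¹⁰ is O(n¹⁰), while g(n) = nⁿ is O(nⁿ).
Since O(n¹⁰) grows slower than O(nⁿ), f(n) is dominated.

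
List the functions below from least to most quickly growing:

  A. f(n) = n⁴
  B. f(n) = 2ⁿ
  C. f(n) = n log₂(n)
C < A < B

Comparing growth rates:
C = n log₂(n) is O(n log n)
A = n⁴ is O(n⁴)
B = 2ⁿ is O(2ⁿ)

Therefore, the order from slowest to fastest is: C < A < B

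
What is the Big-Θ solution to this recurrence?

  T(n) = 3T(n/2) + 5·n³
Θ(n³)

Master Theorem: a = 3, b = 2, f(n) = 5·n³.
Compute the critical exponent d = log₂(3) = 1.585.
Compare f(n) = Θ(n³) against n^d:
  k = 3 > d = 1.585, so f(n) = Ω(n^(d+ε)) — Case 3.
  Regularity: a·(n/b)^3/n^3 = a/b^3 = 3/8 < 1 ✓.
  The top-level work dominates: T(n) = Θ(f(n)) = Θ(n³).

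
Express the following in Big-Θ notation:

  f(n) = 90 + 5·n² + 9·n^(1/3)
Θ(n²)

Order the terms by growth rate: 90 ≺ 9·n^(1/3) ≺ 5·n².
The fastest-growing term 5·n² dominates as n → ∞; dropping its constant factor gives Θ(n²).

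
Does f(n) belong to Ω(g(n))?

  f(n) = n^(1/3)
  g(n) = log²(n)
True

f(n) = n^(1/3) is O(n^(1/3)), and g(n) = log²(n) is O(log² n).
Since O(n^(1/3)) grows at least as fast as O(log² n), f(n) = Ω(g(n)) is true.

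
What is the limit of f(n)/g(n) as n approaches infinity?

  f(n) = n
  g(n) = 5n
1/5

Since n and 5n have the same growth rate (O(n)),
the ratio converges to a constant: 1/5.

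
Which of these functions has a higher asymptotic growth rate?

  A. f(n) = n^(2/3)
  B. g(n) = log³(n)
A

f(n) = n^(2/3) is O(n^(2/3)), while g(n) = log³(n) is O(log³ n).
Since O(n^(2/3)) grows faster than O(log³ n), f(n) dominates.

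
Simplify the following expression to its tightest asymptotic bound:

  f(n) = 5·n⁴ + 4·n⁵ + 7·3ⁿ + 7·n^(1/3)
Θ(3ⁿ)

Order the terms by growth rate: 7·n^(1/3) ≺ 5·n⁴ ≺ 4·n⁵ ≺ 7·3ⁿ.
The fastest-growing term 7·3ⁿ dominates as n → ∞; dropping its constant factor gives Θ(3ⁿ).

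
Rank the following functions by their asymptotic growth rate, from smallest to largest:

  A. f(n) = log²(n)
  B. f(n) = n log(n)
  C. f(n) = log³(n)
A < C < B

Comparing growth rates:
A = log²(n) is O(log² n)
C = log³(n) is O(log³ n)
B = n log(n) is O(n log n)

Therefore, the order from slowest to fastest is: A < C < B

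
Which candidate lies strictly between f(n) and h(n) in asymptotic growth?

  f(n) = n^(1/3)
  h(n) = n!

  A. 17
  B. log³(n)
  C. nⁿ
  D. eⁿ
D

We need g(n) with n^(1/3) = o(g(n)) and g(n) = o(n!), i.e. O(n^(1/3)) ≺ g ≺ O(n!).
Check each option:
  A. 17 — O(1) does not grow strictly faster than f(n)
  B. log³(n) — O(log³ n) does not grow strictly faster than f(n)
  C. nⁿ — O(nⁿ) does not grow strictly slower than h(n)
  D. eⁿ — O(eⁿ) is strictly between O(n^(1/3)) and O(n!) ✓

Only option D (eⁿ) lies strictly between.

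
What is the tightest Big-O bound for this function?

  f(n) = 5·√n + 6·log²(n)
O(√n)

The dominant term in 5·√n + 6·log²(n) is 5·√n, which is Θ(√n).
Lower-order terms (6·log²(n)) are asymptotically negligible.
Constants are absorbed, so the tightest bound is O(√n).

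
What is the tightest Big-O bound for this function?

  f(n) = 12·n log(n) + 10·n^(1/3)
O(n log n)

The dominant term in 12·n log(n) + 10·n^(1/3) is 12·n log(n), which is Θ(n log n).
Lower-order terms (10·n^(1/3)) are asymptotically negligible.
Constants are absorbed, so the tightest bound is O(n log n).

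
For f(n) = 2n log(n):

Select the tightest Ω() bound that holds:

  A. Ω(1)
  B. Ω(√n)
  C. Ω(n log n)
C

f(n) = 2n log(n) is Ω(n log n).
All listed options are valid Big-Ω bounds (lower bounds),
but Ω(n log n) is the tightest (largest valid bound).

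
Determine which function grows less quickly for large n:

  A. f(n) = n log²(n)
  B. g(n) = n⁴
A

f(n) = n log²(n) is O(n log² n), while g(n) = n⁴ is O(n⁴).
Since O(n log² n) grows slower than O(n⁴), f(n) is dominated.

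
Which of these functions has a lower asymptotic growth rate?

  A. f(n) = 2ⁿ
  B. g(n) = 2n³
B

f(n) = 2ⁿ is O(2ⁿ), while g(n) = 2n³ is O(n³).
Since O(n³) grows slower than O(2ⁿ), g(n) is dominated.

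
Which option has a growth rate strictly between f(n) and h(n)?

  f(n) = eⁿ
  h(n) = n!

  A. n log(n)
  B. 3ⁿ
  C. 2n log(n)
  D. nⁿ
B

We need g(n) with eⁿ = o(g(n)) and g(n) = o(n!), i.e. O(eⁿ) ≺ g ≺ O(n!).
Check each option:
  A. n log(n) — O(n log n) does not grow strictly faster than f(n)
  B. 3ⁿ — O(3ⁿ) is strictly between O(eⁿ) and O(n!) ✓
  C. 2n log(n) — O(n log n) does not grow strictly faster than f(n)
  D. nⁿ — O(nⁿ) does not grow strictly slower than h(n)

Only option B (3ⁿ) lies strictly between.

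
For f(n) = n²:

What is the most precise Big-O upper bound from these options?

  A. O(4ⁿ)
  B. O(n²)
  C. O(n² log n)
B

f(n) = n² is O(n²).
All listed options are valid Big-O bounds (upper bounds),
but O(n²) is the tightest (smallest valid bound).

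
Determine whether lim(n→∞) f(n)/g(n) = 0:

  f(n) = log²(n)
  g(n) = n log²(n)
True

f(n) = log²(n) is O(log² n), and g(n) = n log²(n) is O(n log² n).
Since O(log² n) grows strictly slower than O(n log² n), f(n) = o(g(n)) is true.
This means lim(n→∞) f(n)/g(n) = 0.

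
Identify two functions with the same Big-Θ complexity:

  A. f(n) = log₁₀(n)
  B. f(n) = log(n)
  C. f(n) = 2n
A and B

Examining each function:
  A. log₁₀(n) is O(log n)
  B. log(n) is O(log n)
  C. 2n is O(n)

Functions A and B both have the same complexity class.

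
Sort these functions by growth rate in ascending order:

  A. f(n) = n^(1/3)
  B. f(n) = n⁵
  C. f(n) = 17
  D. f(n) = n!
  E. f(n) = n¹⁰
C < A < B < E < D

Comparing growth rates:
C = 17 is O(1)
A = n^(1/3) is O(n^(1/3))
B = n⁵ is O(n⁵)
E = n¹⁰ is O(n¹⁰)
D = n! is O(n!)

Therefore, the order from slowest to fastest is: C < A < B < E < D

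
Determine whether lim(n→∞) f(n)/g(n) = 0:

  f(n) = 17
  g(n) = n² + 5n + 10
True

f(n) = 17 is O(1), and g(n) = n² + 5n + 10 is O(n²).
Since O(1) grows strictly slower than O(n²), f(n) = o(g(n)) is true.
This means lim(n→∞) f(n)/g(n) = 0.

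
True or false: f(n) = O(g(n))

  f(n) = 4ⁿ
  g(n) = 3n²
False

f(n) = 4ⁿ is O(4ⁿ), and g(n) = 3n² is O(n²).
Since O(4ⁿ) grows faster than O(n²), f(n) = O(g(n)) is false.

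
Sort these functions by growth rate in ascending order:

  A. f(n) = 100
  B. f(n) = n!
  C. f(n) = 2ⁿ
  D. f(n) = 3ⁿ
A < C < D < B

Comparing growth rates:
A = 100 is O(1)
C = 2ⁿ is O(2ⁿ)
D = 3ⁿ is O(3ⁿ)
B = n! is O(n!)

Therefore, the order from slowest to fastest is: A < C < D < B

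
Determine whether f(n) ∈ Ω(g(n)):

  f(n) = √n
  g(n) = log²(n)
True

f(n) = √n is O(√n), and g(n) = log²(n) is O(log² n).
Since O(√n) grows at least as fast as O(log² n), f(n) = Ω(g(n)) is true.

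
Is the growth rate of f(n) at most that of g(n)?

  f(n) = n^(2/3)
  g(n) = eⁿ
True

f(n) = n^(2/3) is O(n^(2/3)), and g(n) = eⁿ is O(eⁿ).
Since O(n^(2/3)) ⊆ O(eⁿ) (f grows no faster than g), f(n) = O(g(n)) is true.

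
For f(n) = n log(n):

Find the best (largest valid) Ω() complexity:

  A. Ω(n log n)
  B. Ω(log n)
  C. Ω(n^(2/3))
A

f(n) = n log(n) is Ω(n log n).
All listed options are valid Big-Ω bounds (lower bounds),
but Ω(n log n) is the tightest (largest valid bound).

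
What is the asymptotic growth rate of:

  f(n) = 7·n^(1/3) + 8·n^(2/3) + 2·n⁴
Θ(n⁴)

Order the terms by growth rate: 7·n^(1/3) ≺ 8·n^(2/3) ≺ 2·n⁴.
The fastest-growing term 2·n⁴ dominates as n → ∞; dropping its constant factor gives Θ(n⁴).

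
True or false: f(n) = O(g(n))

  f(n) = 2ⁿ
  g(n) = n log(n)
False

f(n) = 2ⁿ is O(2ⁿ), and g(n) = n log(n) is O(n log n).
Since O(2ⁿ) grows faster than O(n log n), f(n) = O(g(n)) is false.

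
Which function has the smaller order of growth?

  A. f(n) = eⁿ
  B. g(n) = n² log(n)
B

f(n) = eⁿ is O(eⁿ), while g(n) = n² log(n) is O(n² log n).
Since O(n² log n) grows slower than O(eⁿ), g(n) is dominated.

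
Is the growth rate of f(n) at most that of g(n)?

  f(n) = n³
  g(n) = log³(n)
False

f(n) = n³ is O(n³), and g(n) = log³(n) is O(log³ n).
Since O(n³) grows faster than O(log³ n), f(n) = O(g(n)) is false.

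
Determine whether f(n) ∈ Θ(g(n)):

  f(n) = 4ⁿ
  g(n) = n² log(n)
False

f(n) = 4ⁿ is O(4ⁿ), and g(n) = n² log(n) is O(n² log n).
Since they have different growth rates, f(n) = Θ(g(n)) is false.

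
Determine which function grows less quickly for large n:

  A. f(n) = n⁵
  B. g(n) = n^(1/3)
B

f(n) = n⁵ is O(n⁵), while g(n) = n^(1/3) is O(n^(1/3)).
Since O(n^(1/3)) grows slower than O(n⁵), g(n) is dominated.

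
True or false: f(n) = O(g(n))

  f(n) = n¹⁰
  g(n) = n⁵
False

f(n) = n¹⁰ is O(n¹⁰), and g(n) = n⁵ is O(n⁵).
Since O(n¹⁰) grows faster than O(n⁵), f(n) = O(g(n)) is false.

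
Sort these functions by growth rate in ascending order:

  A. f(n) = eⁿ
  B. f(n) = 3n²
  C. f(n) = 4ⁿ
B < A < C

Comparing growth rates:
B = 3n² is O(n²)
A = eⁿ is O(eⁿ)
C = 4ⁿ is O(4ⁿ)

Therefore, the order from slowest to fastest is: B < A < C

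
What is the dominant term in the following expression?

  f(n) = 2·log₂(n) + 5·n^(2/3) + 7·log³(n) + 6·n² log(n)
6·n² log(n)

Looking at each term:
  - 2·log₂(n) is O(log n)
  - 5·n^(2/3) is O(n^(2/3))
  - 7·log³(n) is O(log³ n)
  - 6·n² log(n) is O(n² log n)

The term 6·n² log(n) (O(n² log n)) grows fastest and dominates all others.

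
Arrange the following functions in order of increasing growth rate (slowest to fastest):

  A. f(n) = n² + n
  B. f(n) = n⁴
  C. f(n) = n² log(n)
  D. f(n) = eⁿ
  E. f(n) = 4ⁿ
A < C < B < D < E

Comparing growth rates:
A = n² + n is O(n²)
C = n² log(n) is O(n² log n)
B = n⁴ is O(n⁴)
D = eⁿ is O(eⁿ)
E = 4ⁿ is O(4ⁿ)

Therefore, the order from slowest to fastest is: A < C < B < D < E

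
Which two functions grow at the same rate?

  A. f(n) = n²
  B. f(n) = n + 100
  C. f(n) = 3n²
A and C

Examining each function:
  A. n² is O(n²)
  B. n + 100 is O(n)
  C. 3n² is O(n²)

Functions A and C both have the same complexity class.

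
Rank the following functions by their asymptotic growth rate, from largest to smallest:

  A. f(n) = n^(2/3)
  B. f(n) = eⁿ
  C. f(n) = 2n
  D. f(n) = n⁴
B > D > C > A

Comparing growth rates:
B = eⁿ is O(eⁿ)
D = n⁴ is O(n⁴)
C = 2n is O(n)
A = n^(2/3) is O(n^(2/3))

Therefore, the order from fastest to slowest is: B > D > C > A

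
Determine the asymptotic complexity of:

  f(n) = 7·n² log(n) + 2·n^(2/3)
O(n² log n)

The dominant term in 7·n² log(n) + 2·n^(2/3) is 7·n² log(n), which is Θ(n² log n).
Lower-order terms (2·n^(2/3)) are asymptotically negligible.
Constants are absorbed, so the tightest bound is O(n² log n).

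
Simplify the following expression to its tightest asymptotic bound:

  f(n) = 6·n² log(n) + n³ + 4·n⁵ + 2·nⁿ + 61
Θ(nⁿ)

Order the terms by growth rate: 61 ≺ 6·n² log(n) ≺ n³ ≺ 4·n⁵ ≺ 2·nⁿ.
The fastest-growing term 2·nⁿ dominates as n → ∞; dropping its constant factor gives Θ(nⁿ).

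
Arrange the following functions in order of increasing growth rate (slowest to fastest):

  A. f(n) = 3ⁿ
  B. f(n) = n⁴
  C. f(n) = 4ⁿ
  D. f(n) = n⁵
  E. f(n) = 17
E < B < D < A < C

Comparing growth rates:
E = 17 is O(1)
B = n⁴ is O(n⁴)
D = n⁵ is O(n⁵)
A = 3ⁿ is O(3ⁿ)
C = 4ⁿ is O(4ⁿ)

Therefore, the order from slowest to fastest is: E < B < D < A < C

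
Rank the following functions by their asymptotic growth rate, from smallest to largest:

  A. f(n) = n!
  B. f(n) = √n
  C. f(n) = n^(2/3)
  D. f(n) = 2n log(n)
B < C < D < A

Comparing growth rates:
B = √n is O(√n)
C = n^(2/3) is O(n^(2/3))
D = 2n log(n) is O(n log n)
A = n! is O(n!)

Therefore, the order from slowest to fastest is: B < C < D < A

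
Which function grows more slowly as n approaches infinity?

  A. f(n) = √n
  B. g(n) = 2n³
A

f(n) = √n is O(√n), while g(n) = 2n³ is O(n³).
Since O(√n) grows slower than O(n³), f(n) is dominated.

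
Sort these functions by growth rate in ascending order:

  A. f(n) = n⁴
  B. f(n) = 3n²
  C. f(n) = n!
B < A < C

Comparing growth rates:
B = 3n² is O(n²)
A = n⁴ is O(n⁴)
C = n! is O(n!)

Therefore, the order from slowest to fastest is: B < A < C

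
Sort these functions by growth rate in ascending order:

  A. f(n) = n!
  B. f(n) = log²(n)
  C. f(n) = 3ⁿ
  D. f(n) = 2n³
B < D < C < A

Comparing growth rates:
B = log²(n) is O(log² n)
D = 2n³ is O(n³)
C = 3ⁿ is O(3ⁿ)
A = n! is O(n!)

Therefore, the order from slowest to fastest is: B < D < C < A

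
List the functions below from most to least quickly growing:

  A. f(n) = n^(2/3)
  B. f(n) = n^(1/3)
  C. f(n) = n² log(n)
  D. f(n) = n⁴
D > C > A > B

Comparing growth rates:
D = n⁴ is O(n⁴)
C = n² log(n) is O(n² log n)
A = n^(2/3) is O(n^(2/3))
B = n^(1/3) is O(n^(1/3))

Therefore, the order from fastest to slowest is: D > C > A > B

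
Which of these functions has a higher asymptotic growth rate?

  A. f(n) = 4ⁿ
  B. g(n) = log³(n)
A

f(n) = 4ⁿ is O(4ⁿ), while g(n) = log³(n) is O(log³ n).
Since O(4ⁿ) grows faster than O(log³ n), f(n) dominates.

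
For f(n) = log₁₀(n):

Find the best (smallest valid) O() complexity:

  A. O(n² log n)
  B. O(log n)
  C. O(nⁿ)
B

f(n) = log₁₀(n) is O(log n).
All listed options are valid Big-O bounds (upper bounds),
but O(log n) is the tightest (smallest valid bound).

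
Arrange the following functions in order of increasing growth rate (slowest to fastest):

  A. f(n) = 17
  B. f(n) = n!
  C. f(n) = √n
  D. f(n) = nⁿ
A < C < B < D

Comparing growth rates:
A = 17 is O(1)
C = √n is O(√n)
B = n! is O(n!)
D = nⁿ is O(nⁿ)

Therefore, the order from slowest to fastest is: A < C < B < D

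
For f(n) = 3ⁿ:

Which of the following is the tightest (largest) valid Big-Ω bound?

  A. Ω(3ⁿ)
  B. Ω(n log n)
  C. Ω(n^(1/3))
A

f(n) = 3ⁿ is Ω(3ⁿ).
All listed options are valid Big-Ω bounds (lower bounds),
but Ω(3ⁿ) is the tightest (largest valid bound).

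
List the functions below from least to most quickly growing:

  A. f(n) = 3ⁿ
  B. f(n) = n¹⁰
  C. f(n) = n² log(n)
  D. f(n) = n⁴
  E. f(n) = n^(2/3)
E < C < D < B < A

Comparing growth rates:
E = n^(2/3) is O(n^(2/3))
C = n² log(n) is O(n² log n)
D = n⁴ is O(n⁴)
B = n¹⁰ is O(n¹⁰)
A = 3ⁿ is O(3ⁿ)

Therefore, the order from slowest to fastest is: E < C < D < B < A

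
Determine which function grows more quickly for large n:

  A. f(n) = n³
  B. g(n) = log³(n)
A

f(n) = n³ is O(n³), while g(n) = log³(n) is O(log³ n).
Since O(n³) grows faster than O(log³ n), f(n) dominates.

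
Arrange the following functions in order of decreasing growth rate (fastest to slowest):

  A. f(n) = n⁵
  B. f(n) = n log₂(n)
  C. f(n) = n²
A > C > B

Comparing growth rates:
A = n⁵ is O(n⁵)
C = n² is O(n²)
B = n log₂(n) is O(n log n)

Therefore, the order from fastest to slowest is: A > C > B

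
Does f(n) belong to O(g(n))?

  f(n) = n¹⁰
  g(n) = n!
True

f(n) = n¹⁰ is O(n¹⁰), and g(n) = n! is O(n!).
Since O(n¹⁰) ⊆ O(n!) (f grows no faster than g), f(n) = O(g(n)) is true.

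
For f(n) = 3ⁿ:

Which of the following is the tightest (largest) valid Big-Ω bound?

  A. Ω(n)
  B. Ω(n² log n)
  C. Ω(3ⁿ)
C

f(n) = 3ⁿ is Ω(3ⁿ).
All listed options are valid Big-Ω bounds (lower bounds),
but Ω(3ⁿ) is the tightest (largest valid bound).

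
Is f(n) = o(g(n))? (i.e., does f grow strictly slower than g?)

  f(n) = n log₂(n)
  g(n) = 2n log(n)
False

f(n) = n log₂(n) is O(n log n), and g(n) = 2n log(n) is O(n log n).
Since they have the same growth rate, f(n) = o(g(n)) is false.
(f = o(g) requires f to grow strictly slower, not equal.)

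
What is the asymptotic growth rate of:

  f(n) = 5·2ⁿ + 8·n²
Θ(2ⁿ)

Order the terms by growth rate: 8·n² ≺ 5·2ⁿ.
The fastest-growing term 5·2ⁿ dominates as n → ∞; dropping its constant factor gives Θ(2ⁿ).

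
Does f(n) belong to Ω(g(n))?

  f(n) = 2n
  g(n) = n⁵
False

f(n) = 2n is O(n), and g(n) = n⁵ is O(n⁵).
Since O(n) grows slower than O(n⁵), f(n) = Ω(g(n)) is false.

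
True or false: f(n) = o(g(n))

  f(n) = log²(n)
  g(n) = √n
True

f(n) = log²(n) is O(log² n), and g(n) = √n is O(√n).
Since O(log² n) grows strictly slower than O(√n), f(n) = o(g(n)) is true.
This means lim(n→∞) f(n)/g(n) = 0.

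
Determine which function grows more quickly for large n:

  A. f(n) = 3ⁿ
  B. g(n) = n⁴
A

f(n) = 3ⁿ is O(3ⁿ), while g(n) = n⁴ is O(n⁴).
Since O(3ⁿ) grows faster than O(n⁴), f(n) dominates.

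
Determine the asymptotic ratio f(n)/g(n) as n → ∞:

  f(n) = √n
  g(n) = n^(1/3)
∞

Since √n (O(√n)) grows faster than n^(1/3) (O(n^(1/3))),
the ratio f(n)/g(n) → ∞ as n → ∞.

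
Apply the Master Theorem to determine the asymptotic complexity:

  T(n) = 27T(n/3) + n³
Θ(n³ log n)

Master Theorem: a = 27, b = 3, f(n) = n³.
Compute the critical exponent d = log₃(27) = 3.
Compare f(n) = Θ(n³) against n^d:
  k = 3 = d, so f(n) = Θ(n^d) — Case 2.
  Work is balanced across levels: T(n) = Θ(n^d log n) = Θ(n³ log n).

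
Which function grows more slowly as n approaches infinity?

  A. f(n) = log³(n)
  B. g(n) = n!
A

f(n) = log³(n) is O(log³ n), while g(n) = n! is O(n!).
Since O(log³ n) grows slower than O(n!), f(n) is dominated.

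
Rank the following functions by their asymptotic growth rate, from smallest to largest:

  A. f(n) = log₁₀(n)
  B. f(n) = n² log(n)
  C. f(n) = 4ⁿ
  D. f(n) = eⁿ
A < B < D < C

Comparing growth rates:
A = log₁₀(n) is O(log n)
B = n² log(n) is O(n² log n)
D = eⁿ is O(eⁿ)
C = 4ⁿ is O(4ⁿ)

Therefore, the order from slowest to fastest is: A < B < D < C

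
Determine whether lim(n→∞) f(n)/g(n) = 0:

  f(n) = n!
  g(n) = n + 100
False

f(n) = n! is O(n!), and g(n) = n + 100 is O(n).
Since O(n!) grows faster than or equal to O(n), f(n) = o(g(n)) is false.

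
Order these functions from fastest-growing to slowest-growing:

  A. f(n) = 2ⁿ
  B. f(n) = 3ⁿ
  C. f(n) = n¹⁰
B > A > C

Comparing growth rates:
B = 3ⁿ is O(3ⁿ)
A = 2ⁿ is O(2ⁿ)
C = n¹⁰ is O(n¹⁰)

Therefore, the order from fastest to slowest is: B > A > C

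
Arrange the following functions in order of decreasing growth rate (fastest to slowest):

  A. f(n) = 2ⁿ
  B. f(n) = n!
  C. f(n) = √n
B > A > C

Comparing growth rates:
B = n! is O(n!)
A = 2ⁿ is O(2ⁿ)
C = √n is O(√n)

Therefore, the order from fastest to slowest is: B > A > C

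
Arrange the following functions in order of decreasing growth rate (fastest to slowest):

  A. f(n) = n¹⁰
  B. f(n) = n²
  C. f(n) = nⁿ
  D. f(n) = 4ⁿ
C > D > A > B

Comparing growth rates:
C = nⁿ is O(nⁿ)
D = 4ⁿ is O(4ⁿ)
A = n¹⁰ is O(n¹⁰)
B = n² is O(n²)

Therefore, the order from fastest to slowest is: C > D > A > B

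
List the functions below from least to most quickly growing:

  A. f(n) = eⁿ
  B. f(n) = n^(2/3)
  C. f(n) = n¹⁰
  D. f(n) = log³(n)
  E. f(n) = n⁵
D < B < E < C < A

Comparing growth rates:
D = log³(n) is O(log³ n)
B = n^(2/3) is O(n^(2/3))
E = n⁵ is O(n⁵)
C = n¹⁰ is O(n¹⁰)
A = eⁿ is O(eⁿ)

Therefore, the order from slowest to fastest is: D < B < E < C < A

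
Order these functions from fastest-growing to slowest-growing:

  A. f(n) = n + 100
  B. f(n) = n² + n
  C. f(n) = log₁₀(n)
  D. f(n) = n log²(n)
B > D > A > C

Comparing growth rates:
B = n² + n is O(n²)
D = n log²(n) is O(n log² n)
A = n + 100 is O(n)
C = log₁₀(n) is O(log n)

Therefore, the order from fastest to slowest is: B > D > A > C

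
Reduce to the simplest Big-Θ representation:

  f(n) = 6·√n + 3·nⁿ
Θ(nⁿ)

Order the terms by growth rate: 6·√n ≺ 3·nⁿ.
The fastest-growing term 3·nⁿ dominates as n → ∞; dropping its constant factor gives Θ(nⁿ).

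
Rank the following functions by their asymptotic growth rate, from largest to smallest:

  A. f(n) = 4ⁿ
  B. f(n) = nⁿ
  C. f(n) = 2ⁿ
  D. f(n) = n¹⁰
B > A > C > D

Comparing growth rates:
B = nⁿ is O(nⁿ)
A = 4ⁿ is O(4ⁿ)
C = 2ⁿ is O(2ⁿ)
D = n¹⁰ is O(n¹⁰)

Therefore, the order from fastest to slowest is: B > A > C > D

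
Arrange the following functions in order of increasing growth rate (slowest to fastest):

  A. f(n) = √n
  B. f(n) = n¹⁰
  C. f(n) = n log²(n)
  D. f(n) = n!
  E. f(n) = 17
E < A < C < B < D

Comparing growth rates:
E = 17 is O(1)
A = √n is O(√n)
C = n log²(n) is O(n log² n)
B = n¹⁰ is O(n¹⁰)
D = n! is O(n!)

Therefore, the order from slowest to fastest is: E < A < C < B < D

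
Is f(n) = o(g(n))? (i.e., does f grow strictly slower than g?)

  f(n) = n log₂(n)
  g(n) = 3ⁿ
True

f(n) = n log₂(n) is O(n log n), and g(n) = 3ⁿ is O(3ⁿ).
Since O(n log n) grows strictly slower than O(3ⁿ), f(n) = o(g(n)) is true.
This means lim(n→∞) f(n)/g(n) = 0.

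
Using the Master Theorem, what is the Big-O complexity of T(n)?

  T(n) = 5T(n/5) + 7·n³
Θ(n³)

Master Theorem: a = 5, b = 5, f(n) = 7·n³.
Compute the critical exponent d = log₅(5) = 1.
Compare f(n) = Θ(n³) against n^d:
  k = 3 > d = 1, so f(n) = Ω(n^(d+ε)) — Case 3.
  Regularity: a·(n/b)^3/n^3 = a/b^3 = 5/125 < 1 ✓.
  The top-level work dominates: T(n) = Θ(f(n)) = Θ(n³).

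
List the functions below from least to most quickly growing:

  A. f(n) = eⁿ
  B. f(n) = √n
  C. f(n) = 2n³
B < C < A

Comparing growth rates:
B = √n is O(√n)
C = 2n³ is O(n³)
A = eⁿ is O(eⁿ)

Therefore, the order from slowest to fastest is: B < C < A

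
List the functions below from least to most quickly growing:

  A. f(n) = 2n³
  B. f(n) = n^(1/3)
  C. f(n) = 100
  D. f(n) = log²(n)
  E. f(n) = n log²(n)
C < D < B < E < A

Comparing growth rates:
C = 100 is O(1)
D = log²(n) is O(log² n)
B = n^(1/3) is O(n^(1/3))
E = n log²(n) is O(n log² n)
A = 2n³ is O(n³)

Therefore, the order from slowest to fastest is: C < D < B < E < A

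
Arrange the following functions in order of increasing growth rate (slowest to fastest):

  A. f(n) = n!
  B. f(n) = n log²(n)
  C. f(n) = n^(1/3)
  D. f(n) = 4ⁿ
C < B < D < A

Comparing growth rates:
C = n^(1/3) is O(n^(1/3))
B = n log²(n) is O(n log² n)
D = 4ⁿ is O(4ⁿ)
A = n! is O(n!)

Therefore, the order from slowest to fastest is: C < B < D < A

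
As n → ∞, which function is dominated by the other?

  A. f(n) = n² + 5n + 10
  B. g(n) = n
B

f(n) = n² + 5n + 10 is O(n²), while g(n) = n is O(n).
Since O(n) grows slower than O(n²), g(n) is dominated.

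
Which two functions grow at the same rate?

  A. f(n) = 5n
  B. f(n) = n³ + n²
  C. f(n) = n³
B and C

Examining each function:
  A. 5n is O(n)
  B. n³ + n² is O(n³)
  C. n³ is O(n³)

Functions B and C both have the same complexity class.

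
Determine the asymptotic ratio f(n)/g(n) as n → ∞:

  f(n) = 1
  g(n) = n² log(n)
0

Since 1 (O(1)) grows slower than n² log(n) (O(n² log n)),
the ratio f(n)/g(n) → 0 as n → ∞.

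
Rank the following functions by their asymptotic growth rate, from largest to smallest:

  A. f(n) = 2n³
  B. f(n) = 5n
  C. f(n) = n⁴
C > A > B

Comparing growth rates:
C = n⁴ is O(n⁴)
A = 2n³ is O(n³)
B = 5n is O(n)

Therefore, the order from fastest to slowest is: C > A > B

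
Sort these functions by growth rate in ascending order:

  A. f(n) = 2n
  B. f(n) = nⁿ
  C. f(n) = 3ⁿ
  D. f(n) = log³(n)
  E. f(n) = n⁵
D < A < E < C < B

Comparing growth rates:
D = log³(n) is O(log³ n)
A = 2n is O(n)
E = n⁵ is O(n⁵)
C = 3ⁿ is O(3ⁿ)
B = nⁿ is O(nⁿ)

Therefore, the order from slowest to fastest is: D < A < E < C < B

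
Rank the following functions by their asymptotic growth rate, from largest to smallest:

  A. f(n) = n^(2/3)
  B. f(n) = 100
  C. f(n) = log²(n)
A > C > B

Comparing growth rates:
A = n^(2/3) is O(n^(2/3))
C = log²(n) is O(log² n)
B = 100 is O(1)

Therefore, the order from fastest to slowest is: A > C > B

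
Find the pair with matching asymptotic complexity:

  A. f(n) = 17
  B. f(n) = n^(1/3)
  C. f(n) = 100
A and C

Examining each function:
  A. 17 is O(1)
  B. n^(1/3) is O(n^(1/3))
  C. 100 is O(1)

Functions A and C both have the same complexity class.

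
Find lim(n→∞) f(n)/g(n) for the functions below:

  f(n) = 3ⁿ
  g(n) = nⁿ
0

Since 3ⁿ (O(3ⁿ)) grows slower than nⁿ (O(nⁿ)),
the ratio f(n)/g(n) → 0 as n → ∞.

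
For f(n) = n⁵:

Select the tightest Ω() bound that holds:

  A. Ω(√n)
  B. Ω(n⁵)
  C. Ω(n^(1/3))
B

f(n) = n⁵ is Ω(n⁵).
All listed options are valid Big-Ω bounds (lower bounds),
but Ω(n⁵) is the tightest (largest valid bound).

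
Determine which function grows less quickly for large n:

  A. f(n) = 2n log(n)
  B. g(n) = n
B

f(n) = 2n log(n) is O(n log n), while g(n) = n is O(n).
Since O(n) grows slower than O(n log n), g(n) is dominated.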